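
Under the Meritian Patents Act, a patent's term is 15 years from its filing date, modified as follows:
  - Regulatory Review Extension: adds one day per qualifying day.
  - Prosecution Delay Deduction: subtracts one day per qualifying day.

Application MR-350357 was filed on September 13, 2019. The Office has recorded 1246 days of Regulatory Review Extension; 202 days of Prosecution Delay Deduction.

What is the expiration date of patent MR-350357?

Base term: filing date + 15 years → 13 September 2034.
Regulatory Review Extension: +1246 days → 10 February 2038.
Prosecution Delay Deduction: −202 days → 23 July 2037.

July 23, 2037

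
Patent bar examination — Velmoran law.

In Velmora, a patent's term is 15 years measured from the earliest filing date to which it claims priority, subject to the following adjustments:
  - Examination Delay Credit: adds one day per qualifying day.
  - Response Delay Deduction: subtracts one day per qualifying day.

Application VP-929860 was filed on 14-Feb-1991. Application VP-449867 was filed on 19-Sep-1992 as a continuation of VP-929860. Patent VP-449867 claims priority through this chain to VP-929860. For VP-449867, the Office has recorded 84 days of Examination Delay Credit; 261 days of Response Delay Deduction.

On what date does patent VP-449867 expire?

2005-08-21

Earliest priority filing: 14 February 1991.
Base term: 14 February 1991 + 15 years → 14 February 2006.
Examination Delay Credit: +84 days → 9 May 2006.
Response Delay Deduction: −261 days → 21 August 2005.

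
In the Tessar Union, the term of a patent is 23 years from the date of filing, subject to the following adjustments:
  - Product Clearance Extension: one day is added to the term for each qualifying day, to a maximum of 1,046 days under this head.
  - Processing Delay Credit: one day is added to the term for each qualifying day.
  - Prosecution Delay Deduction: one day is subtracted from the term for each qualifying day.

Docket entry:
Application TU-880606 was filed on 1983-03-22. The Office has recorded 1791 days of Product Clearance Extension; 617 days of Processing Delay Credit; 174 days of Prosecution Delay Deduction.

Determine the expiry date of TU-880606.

Base term: filing date + 23 years → 22 March 2006.
Product Clearance Extension: 1791 days claimed exceeds the 1046-day cap, so +1046 days → 31 January 2009.
Processing Delay Credit: +617 days → 10 October 2010.
Prosecution Delay Deduction: −174 days → 19 April 2010.

2010-04-19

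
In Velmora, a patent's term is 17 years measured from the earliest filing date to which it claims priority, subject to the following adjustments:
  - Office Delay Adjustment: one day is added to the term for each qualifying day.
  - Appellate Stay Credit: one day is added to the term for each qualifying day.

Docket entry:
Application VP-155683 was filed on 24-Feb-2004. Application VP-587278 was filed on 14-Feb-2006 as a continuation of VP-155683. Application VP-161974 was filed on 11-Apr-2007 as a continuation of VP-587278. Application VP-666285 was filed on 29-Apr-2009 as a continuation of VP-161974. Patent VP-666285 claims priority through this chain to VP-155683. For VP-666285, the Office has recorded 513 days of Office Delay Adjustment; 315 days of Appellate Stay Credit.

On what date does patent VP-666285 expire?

Earliest priority filing: 24 February 2004.
Base term: 24 February 2004 + 17 years → 24 February 2021.
Office Delay Adjustment: +513 days → 22 July 2022.
Appellate Stay Credit: +315 days → 2 June 2023.

2023-06-02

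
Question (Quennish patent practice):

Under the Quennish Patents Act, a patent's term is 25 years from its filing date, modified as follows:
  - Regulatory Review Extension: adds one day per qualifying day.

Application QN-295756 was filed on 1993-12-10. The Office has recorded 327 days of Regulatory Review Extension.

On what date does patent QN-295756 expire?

November 2, 2019

Base term: filing date + 25 years → 10 December 2018.
Regulatory Review Extension: +327 days → 2 November 2019.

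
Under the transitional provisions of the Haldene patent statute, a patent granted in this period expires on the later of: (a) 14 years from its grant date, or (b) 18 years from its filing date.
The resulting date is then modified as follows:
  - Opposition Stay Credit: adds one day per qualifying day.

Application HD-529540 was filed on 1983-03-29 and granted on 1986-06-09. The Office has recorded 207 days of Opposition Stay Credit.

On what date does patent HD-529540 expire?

2001-10-22

(a) grant + 14 years → 9 June 2000.
(b) filing + 18 years → 29 March 2001.
Later of the two: 29 March 2001.
Opposition Stay Credit: +207 days → 22 October 2001.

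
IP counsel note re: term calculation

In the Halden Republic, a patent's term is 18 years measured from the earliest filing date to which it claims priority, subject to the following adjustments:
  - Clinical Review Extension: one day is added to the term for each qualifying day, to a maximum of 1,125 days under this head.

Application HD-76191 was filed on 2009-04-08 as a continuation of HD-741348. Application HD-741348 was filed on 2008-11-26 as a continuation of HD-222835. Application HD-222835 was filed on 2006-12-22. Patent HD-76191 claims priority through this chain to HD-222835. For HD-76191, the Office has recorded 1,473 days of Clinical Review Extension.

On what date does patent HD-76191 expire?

Earliest priority filing: 22 December 2006.
Base term: 22 December 2006 + 18 years → 22 December 2024.
Clinical Review Extension: 1473 days claimed exceeds the 1125-day cap, so +1125 days → 21 January 2028.

January 21, 2028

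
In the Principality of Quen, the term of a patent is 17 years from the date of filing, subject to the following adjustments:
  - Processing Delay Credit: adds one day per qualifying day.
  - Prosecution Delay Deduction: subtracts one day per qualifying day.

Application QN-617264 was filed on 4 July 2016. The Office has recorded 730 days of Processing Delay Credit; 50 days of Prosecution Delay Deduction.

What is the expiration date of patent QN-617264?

Base term: filing date + 17 years → 4 July 2033.
Processing Delay Credit: +730 days → 4 July 2035.
Prosecution Delay Deduction: −50 days → 15 May 2035.

May 15, 2035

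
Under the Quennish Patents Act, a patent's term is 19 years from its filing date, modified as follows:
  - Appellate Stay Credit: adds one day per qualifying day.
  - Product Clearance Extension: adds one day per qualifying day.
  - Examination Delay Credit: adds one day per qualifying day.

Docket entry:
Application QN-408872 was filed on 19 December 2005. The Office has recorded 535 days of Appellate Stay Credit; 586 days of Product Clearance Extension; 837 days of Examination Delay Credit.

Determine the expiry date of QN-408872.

April 30, 2030

Base term: filing date + 19 years → 19 December 2024.
Appellate Stay Credit: +535 days → 7 June 2026.
Product Clearance Extension: +586 days → 14 January 2028.
Examination Delay Credit: +837 days → 30 April 2030.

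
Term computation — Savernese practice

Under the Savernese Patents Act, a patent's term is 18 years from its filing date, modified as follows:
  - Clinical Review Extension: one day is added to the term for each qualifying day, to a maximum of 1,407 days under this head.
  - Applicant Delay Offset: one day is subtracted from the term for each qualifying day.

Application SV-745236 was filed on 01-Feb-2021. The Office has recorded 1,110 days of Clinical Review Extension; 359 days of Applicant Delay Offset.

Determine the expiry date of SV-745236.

February 21, 2041

Base term: filing date + 18 years → 1 February 2039.
Clinical Review Extension: 1110 days (within the 1407-day cap) → +1110 days → 15 February 2042.
Applicant Delay Offset: −359 days → 21 February 2041.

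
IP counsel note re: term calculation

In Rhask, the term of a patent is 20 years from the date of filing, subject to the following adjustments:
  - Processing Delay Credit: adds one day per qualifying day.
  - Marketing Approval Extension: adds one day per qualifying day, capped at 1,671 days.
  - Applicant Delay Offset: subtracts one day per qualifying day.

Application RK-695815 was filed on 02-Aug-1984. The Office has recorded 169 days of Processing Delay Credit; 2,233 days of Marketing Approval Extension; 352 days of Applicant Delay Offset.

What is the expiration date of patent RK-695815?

Base term: filing date + 20 years → 2 August 2004.
Processing Delay Credit: +169 days → 18 January 2005.
Marketing Approval Extension: 2233 days claimed exceeds the 1671-day cap, so +1671 days → 16 August 2009.
Applicant Delay Offset: −352 days → 29 August 2008.

2008-08-29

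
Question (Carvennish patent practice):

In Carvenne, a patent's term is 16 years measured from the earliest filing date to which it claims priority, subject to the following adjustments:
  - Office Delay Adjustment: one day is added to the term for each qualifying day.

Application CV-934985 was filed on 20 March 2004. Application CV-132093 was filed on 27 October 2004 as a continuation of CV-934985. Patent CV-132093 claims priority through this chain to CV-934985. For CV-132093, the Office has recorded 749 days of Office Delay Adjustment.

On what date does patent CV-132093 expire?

April 8, 2022

Earliest priority filing: 20 March 2004.
Base term: 20 March 2004 + 16 years → 20 March 2020.
Office Delay Adjustment: +749 days → 8 April 2022.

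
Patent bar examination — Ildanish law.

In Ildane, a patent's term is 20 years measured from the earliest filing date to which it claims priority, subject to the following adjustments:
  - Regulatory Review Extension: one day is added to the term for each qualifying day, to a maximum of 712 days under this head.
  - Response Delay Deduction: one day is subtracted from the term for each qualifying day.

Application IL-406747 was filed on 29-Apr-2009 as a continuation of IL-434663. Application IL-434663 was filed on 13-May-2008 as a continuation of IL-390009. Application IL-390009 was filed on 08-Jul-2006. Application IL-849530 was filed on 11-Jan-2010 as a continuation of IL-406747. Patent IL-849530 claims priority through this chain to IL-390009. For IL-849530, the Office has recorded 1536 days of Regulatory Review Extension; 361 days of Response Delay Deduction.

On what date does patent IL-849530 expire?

Earliest priority filing: 8 July 2006.
Base term: 8 July 2006 + 20 years → 8 July 2026.
Regulatory Review Extension: 1536 days claimed exceeds the 712-day cap, so +712 days → 19 June 2028.
Response Delay Deduction: −361 days → 24 June 2027.

2027-06-24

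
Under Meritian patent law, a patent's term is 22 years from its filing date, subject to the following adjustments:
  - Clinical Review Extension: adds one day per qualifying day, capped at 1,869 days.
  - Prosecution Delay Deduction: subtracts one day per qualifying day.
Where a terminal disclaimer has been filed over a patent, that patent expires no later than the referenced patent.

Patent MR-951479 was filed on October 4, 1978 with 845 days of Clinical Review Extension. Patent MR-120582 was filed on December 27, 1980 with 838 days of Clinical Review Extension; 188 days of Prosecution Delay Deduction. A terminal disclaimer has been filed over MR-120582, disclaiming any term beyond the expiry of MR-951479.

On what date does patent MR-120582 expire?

Natural term of MR-120582:
  Base: filing + 22 years → 27 December 2002.
  Clinical Review Extension: 838 days (within the 1869-day cap) → +838 days → 13 April 2005.
  Prosecution Delay Deduction: −188 days → 7 October 2004.
Expiry of referenced patent MR-951479:
  Base: filing + 22 years → 4 October 2000.
  Clinical Review Extension: 845 days (within the 1869-day cap) → +845 days → 27 January 2003.
Terminal disclaimer: MR-120582 expires on the earlier of 7 October 2004 and 27 January 2003.

January 27, 2003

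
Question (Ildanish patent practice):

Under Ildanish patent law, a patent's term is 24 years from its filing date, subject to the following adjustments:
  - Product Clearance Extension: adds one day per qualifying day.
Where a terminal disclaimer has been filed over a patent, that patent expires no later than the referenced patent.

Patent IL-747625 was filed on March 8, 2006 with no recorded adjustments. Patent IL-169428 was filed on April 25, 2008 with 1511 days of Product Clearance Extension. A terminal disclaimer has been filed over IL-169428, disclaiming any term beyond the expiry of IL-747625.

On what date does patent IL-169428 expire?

March 8, 2030

Natural term of IL-169428:
  Base: filing + 24 years → 25 April 2032.
  Product Clearance Extension: +1511 days → 14 June 2036.
Expiry of referenced patent IL-747625:
  Base: filing + 24 years → 8 March 2030.
Terminal disclaimer: IL-169428 expires on the earlier of 14 June 2036 and 8 March 2030.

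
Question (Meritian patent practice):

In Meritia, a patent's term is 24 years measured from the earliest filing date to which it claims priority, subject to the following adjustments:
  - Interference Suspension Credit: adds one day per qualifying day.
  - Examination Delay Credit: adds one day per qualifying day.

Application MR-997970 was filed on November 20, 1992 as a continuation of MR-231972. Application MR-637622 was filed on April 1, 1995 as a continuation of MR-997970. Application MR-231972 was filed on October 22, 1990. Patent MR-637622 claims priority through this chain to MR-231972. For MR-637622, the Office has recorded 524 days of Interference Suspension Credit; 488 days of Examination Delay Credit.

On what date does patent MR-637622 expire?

Earliest priority filing: 22 October 1990.
Base term: 22 October 1990 + 24 years → 22 October 2014.
Interference Suspension Credit: +524 days → 29 March 2016.
Examination Delay Credit: +488 days → 30 July 2017.

July 30, 2017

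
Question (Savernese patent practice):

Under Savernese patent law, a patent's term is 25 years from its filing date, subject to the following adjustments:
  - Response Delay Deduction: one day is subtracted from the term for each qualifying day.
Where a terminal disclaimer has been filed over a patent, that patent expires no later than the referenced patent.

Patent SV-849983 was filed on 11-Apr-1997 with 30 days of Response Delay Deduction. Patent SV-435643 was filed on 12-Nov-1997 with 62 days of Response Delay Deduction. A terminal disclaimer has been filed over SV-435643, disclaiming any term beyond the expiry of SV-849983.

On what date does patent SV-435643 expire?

Natural term of SV-435643:
  Base: filing + 25 years → 12 November 2022.
  Response Delay Deduction: −62 days → 11 September 2022.
Expiry of referenced patent SV-849983:
  Base: filing + 25 years → 11 April 2022.
  Response Delay Deduction: −30 days → 12 March 2022.
Terminal disclaimer: SV-435643 expires on the earlier of 11 September 2022 and 12 March 2022.

2022-03-12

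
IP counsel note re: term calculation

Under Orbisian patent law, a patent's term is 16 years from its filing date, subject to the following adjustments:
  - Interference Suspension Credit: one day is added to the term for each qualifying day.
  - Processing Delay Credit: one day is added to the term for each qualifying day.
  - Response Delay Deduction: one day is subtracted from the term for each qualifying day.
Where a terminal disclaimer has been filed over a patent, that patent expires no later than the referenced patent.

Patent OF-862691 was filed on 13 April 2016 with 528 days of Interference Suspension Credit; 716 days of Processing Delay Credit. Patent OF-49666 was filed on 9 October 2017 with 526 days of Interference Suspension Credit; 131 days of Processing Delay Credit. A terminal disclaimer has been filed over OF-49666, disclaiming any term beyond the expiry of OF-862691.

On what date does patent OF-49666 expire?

2035-07-28

Natural term of OF-49666:
  Base: filing + 16 years → 9 October 2033.
  Interference Suspension Credit: +526 days → 19 March 2035.
  Processing Delay Credit: +131 days → 28 July 2035.
Expiry of referenced patent OF-862691:
  Base: filing + 16 years → 13 April 2032.
  Interference Suspension Credit: +528 days → 23 September 2033.
  Processing Delay Credit: +716 days → 9 September 2035.
Terminal disclaimer: OF-49666 expires on the earlier of 28 July 2035 and 9 September 2035.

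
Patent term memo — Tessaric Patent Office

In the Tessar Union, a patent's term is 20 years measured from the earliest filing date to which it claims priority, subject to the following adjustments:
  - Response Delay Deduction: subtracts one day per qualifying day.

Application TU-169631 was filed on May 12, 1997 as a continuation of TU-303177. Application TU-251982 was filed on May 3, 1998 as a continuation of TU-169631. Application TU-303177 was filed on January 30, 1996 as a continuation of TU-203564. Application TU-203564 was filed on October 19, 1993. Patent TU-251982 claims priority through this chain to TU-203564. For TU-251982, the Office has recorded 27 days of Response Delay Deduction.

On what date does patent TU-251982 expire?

Earliest priority filing: 19 October 1993.
Base term: 19 October 1993 + 20 years → 19 October 2013.
Response Delay Deduction: −27 days → 22 September 2013.

2013-09-22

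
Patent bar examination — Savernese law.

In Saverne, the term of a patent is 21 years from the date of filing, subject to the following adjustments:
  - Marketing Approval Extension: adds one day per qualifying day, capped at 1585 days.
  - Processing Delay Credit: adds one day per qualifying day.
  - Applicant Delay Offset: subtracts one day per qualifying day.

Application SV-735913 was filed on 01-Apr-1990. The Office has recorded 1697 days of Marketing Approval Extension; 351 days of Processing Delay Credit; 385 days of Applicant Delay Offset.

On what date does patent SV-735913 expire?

2015-06-30

Base term: filing date + 21 years → 1 April 2011.
Marketing Approval Extension: 1697 days claimed exceeds the 1585-day cap, so +1585 days → 3 August 2015.
Processing Delay Credit: +351 days → 19 July 2016.
Applicant Delay Offset: −385 days → 30 June 2015.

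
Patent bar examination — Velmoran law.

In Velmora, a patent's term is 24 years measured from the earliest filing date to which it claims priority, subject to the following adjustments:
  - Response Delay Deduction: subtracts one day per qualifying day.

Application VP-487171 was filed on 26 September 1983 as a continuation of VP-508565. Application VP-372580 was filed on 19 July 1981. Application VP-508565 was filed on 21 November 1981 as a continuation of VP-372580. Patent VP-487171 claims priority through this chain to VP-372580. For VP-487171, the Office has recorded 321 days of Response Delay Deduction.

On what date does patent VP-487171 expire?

Earliest priority filing: 19 July 1981.
Base term: 19 July 1981 + 24 years → 19 July 2005.
Response Delay Deduction: −321 days → 1 September 2004.

September 1, 2004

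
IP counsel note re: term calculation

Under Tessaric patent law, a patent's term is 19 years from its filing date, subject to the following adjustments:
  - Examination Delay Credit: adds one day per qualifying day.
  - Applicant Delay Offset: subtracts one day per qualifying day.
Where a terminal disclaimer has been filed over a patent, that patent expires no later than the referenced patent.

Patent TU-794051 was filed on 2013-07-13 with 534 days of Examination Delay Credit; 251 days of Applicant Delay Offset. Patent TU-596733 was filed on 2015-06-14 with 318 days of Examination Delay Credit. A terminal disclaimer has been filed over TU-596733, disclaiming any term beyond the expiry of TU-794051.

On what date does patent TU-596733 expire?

April 22, 2033

Natural term of TU-596733:
  Base: filing + 19 years → 14 June 2034.
  Examination Delay Credit: +318 days → 28 April 2035.
Expiry of referenced patent TU-794051:
  Base: filing + 19 years → 13 July 2032.
  Examination Delay Credit: +534 days → 29 December 2033.
  Applicant Delay Offset: −251 days → 22 April 2033.
Terminal disclaimer: TU-596733 expires on the earlier of 28 April 2035 and 22 April 2033.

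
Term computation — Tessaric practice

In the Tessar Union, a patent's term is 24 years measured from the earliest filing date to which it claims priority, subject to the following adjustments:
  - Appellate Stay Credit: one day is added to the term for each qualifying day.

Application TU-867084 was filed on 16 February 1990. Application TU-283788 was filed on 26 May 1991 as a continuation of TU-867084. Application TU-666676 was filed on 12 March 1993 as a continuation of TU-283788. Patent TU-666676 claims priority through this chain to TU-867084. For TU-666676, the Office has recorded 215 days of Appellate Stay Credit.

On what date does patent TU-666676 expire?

2014-09-19

Earliest priority filing: 16 February 1990.
Base term: 16 February 1990 + 24 years → 16 February 2014.
Appellate Stay Credit: +215 days → 19 September 2014.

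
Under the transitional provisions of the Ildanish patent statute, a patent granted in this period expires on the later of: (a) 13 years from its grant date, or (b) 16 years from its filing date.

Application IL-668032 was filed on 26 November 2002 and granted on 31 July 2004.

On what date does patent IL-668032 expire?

(a) grant + 13 years → 31 July 2017.
(b) filing + 16 years → 26 November 2018.
Later of the two: 26 November 2018.

2018-11-26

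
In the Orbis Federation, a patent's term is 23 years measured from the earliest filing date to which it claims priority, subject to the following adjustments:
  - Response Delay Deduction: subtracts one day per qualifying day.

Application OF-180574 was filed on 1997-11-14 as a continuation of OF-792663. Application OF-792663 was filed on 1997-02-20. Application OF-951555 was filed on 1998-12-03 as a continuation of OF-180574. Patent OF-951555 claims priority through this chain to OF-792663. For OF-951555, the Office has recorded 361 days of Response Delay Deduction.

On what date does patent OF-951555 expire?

February 24, 2019

Earliest priority filing: 20 February 1997.
Base term: 20 February 1997 + 23 years → 20 February 2020.
Response Delay Deduction: −361 days → 24 February 2019.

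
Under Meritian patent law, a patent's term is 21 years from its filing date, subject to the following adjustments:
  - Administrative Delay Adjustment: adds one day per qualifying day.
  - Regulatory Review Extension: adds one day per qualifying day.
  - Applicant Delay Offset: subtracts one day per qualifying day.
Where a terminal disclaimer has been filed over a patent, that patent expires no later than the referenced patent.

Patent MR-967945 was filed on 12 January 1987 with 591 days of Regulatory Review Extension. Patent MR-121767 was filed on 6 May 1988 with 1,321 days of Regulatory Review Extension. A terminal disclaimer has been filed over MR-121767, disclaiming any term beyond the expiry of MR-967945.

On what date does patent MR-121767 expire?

August 25, 2009

Natural term of MR-121767:
  Base: filing + 21 years → 6 May 2009.
  Regulatory Review Extension: +1321 days → 17 December 2012.
Expiry of referenced patent MR-967945:
  Base: filing + 21 years → 12 January 2008.
  Regulatory Review Extension: +591 days → 25 August 2009.
Terminal disclaimer: MR-121767 expires on the earlier of 17 December 2012 and 25 August 2009.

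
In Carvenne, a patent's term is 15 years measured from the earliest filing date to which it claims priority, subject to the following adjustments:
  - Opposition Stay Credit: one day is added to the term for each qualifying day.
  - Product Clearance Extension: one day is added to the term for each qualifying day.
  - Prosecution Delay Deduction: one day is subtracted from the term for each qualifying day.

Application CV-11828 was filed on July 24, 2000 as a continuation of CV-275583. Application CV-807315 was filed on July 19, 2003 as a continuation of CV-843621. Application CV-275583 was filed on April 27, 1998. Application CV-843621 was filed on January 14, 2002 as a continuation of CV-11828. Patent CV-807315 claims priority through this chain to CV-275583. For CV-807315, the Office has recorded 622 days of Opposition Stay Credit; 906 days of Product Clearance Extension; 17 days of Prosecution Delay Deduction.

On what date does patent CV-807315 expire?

Earliest priority filing: 27 April 1998.
Base term: 27 April 1998 + 15 years → 27 April 2013.
Opposition Stay Credit: +622 days → 9 January 2015.
Product Clearance Extension: +906 days → 3 July 2017.
Prosecution Delay Deduction: −17 days → 16 June 2017.

2017-06-16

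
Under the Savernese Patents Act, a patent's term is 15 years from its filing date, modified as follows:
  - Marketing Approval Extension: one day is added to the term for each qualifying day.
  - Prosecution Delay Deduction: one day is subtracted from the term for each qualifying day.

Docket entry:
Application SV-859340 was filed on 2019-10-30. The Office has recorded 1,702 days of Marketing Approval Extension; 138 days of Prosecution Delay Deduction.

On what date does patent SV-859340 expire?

2039-02-10

Base term: filing date + 15 years → 30 October 2034.
Marketing Approval Extension: +1702 days → 28 June 2039.
Prosecution Delay Deduction: −138 days → 10 February 2039.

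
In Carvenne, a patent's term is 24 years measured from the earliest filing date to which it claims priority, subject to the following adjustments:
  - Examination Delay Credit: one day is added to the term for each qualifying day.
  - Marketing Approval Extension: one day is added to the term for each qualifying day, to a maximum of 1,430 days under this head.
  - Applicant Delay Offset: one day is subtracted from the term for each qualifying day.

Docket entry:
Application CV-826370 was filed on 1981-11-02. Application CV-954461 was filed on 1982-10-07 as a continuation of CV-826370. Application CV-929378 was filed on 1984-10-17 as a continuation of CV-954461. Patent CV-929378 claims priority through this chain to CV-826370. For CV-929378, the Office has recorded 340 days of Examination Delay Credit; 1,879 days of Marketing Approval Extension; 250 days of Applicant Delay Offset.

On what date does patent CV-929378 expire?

2009-12-31

Earliest priority filing: 2 November 1981.
Base term: 2 November 1981 + 24 years → 2 November 2005.
Examination Delay Credit: +340 days → 8 October 2006.
Marketing Approval Extension: 1879 days claimed exceeds the 1430-day cap, so +1430 days → 7 September 2010.
Applicant Delay Offset: −250 days → 31 December 2009.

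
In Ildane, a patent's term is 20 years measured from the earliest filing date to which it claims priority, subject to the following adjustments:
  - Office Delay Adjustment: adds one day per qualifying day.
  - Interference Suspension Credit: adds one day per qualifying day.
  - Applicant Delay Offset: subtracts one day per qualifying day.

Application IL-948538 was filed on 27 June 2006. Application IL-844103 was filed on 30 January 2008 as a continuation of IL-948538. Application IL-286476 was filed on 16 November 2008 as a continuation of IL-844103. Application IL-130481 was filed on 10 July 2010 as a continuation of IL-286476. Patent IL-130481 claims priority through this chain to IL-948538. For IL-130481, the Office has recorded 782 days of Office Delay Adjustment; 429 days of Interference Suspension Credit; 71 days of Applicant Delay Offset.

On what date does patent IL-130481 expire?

August 10, 2029

Earliest priority filing: 27 June 2006.
Base term: 27 June 2006 + 20 years → 27 June 2026.
Office Delay Adjustment: +782 days → 17 August 2028.
Interference Suspension Credit: +429 days → 20 October 2029.
Applicant Delay Offset: −71 days → 10 August 2029.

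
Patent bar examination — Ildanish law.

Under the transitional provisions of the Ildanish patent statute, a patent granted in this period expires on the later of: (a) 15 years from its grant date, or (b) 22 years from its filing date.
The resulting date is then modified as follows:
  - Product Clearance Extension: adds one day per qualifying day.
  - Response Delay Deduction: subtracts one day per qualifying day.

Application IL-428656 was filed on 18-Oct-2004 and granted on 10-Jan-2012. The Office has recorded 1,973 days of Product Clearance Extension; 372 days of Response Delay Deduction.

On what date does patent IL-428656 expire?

May 30, 2031

(a) grant + 15 years → 10 January 2027.
(b) filing + 22 years → 18 October 2026.
Later of the two: 10 January 2027.
Product Clearance Extension: +1973 days → 5 June 2032.
Response Delay Deduction: −372 days → 30 May 2031.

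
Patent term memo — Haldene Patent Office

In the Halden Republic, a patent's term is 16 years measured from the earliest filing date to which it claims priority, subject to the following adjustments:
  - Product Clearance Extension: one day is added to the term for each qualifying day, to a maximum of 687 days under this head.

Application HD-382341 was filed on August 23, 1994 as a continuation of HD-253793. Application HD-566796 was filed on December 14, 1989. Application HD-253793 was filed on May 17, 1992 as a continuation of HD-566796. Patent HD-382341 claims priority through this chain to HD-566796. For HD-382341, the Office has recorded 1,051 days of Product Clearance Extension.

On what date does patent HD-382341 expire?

Earliest priority filing: 14 December 1989.
Base term: 14 December 1989 + 16 years → 14 December 2005.
Product Clearance Extension: 1051 days claimed exceeds the 687-day cap, so +687 days → 1 November 2007.

November 1, 2007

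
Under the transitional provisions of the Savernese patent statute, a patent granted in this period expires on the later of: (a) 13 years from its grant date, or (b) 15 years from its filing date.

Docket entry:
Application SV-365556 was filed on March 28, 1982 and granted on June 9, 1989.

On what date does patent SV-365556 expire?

(a) grant + 13 years → 9 June 2002.
(b) filing + 15 years → 28 March 1997.
Later of the two: 9 June 2002.

2002-06-09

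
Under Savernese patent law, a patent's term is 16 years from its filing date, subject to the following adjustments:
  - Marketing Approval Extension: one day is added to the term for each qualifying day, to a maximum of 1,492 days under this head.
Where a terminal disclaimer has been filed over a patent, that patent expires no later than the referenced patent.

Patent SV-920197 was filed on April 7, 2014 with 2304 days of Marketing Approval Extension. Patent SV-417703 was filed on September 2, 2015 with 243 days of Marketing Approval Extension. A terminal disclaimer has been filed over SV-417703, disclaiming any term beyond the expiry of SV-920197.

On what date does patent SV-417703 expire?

Natural term of SV-417703:
  Base: filing + 16 years → 2 September 2031.
  Marketing Approval Extension: 243 days (within the 1492-day cap) → +243 days → 2 May 2032.
Expiry of referenced patent SV-920197:
  Base: filing + 16 years → 7 April 2030.
  Marketing Approval Extension: 2304 days claimed exceeds the 1492-day cap, so +1492 days → 8 May 2034.
Terminal disclaimer: SV-417703 expires on the earlier of 2 May 2032 and 8 May 2034.

May 2, 2032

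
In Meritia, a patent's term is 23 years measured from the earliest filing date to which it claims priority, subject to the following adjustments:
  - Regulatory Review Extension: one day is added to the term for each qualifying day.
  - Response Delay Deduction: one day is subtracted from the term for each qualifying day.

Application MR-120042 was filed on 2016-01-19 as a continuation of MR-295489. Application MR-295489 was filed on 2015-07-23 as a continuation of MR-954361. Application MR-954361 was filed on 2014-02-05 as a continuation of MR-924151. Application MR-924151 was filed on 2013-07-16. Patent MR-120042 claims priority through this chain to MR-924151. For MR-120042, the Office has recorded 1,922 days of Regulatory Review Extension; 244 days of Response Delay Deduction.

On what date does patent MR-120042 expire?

2041-02-18

Earliest priority filing: 16 July 2013.
Base term: 16 July 2013 + 23 years → 16 July 2036.
Regulatory Review Extension: +1922 days → 20 October 2041.
Response Delay Deduction: −244 days → 18 February 2041.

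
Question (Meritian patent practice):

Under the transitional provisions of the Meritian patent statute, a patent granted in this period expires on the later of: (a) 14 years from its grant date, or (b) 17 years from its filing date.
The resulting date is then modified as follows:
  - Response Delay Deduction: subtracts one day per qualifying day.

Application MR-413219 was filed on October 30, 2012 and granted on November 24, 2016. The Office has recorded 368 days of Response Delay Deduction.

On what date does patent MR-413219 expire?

November 21, 2029

(a) grant + 14 years → 24 November 2030.
(b) filing + 17 years → 30 October 2029.
Later of the two: 24 November 2030.
Response Delay Deduction: −368 days → 21 November 2029.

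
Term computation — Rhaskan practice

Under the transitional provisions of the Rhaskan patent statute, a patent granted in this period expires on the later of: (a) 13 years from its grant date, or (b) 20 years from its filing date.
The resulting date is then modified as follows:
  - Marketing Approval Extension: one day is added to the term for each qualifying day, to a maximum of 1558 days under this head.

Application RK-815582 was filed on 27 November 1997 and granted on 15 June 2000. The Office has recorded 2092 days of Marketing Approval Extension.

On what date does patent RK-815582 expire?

March 4, 2022

(a) grant + 13 years → 15 June 2013.
(b) filing + 20 years → 27 November 2017.
Later of the two: 27 November 2017.
Marketing Approval Extension: 2092 days claimed exceeds the 1558-day cap, so +1558 days → 4 March 2022.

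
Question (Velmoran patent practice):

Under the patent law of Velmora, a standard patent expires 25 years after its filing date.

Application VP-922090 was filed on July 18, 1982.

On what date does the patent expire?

Filing date + 25 years → 18 July 2007.

2007-07-18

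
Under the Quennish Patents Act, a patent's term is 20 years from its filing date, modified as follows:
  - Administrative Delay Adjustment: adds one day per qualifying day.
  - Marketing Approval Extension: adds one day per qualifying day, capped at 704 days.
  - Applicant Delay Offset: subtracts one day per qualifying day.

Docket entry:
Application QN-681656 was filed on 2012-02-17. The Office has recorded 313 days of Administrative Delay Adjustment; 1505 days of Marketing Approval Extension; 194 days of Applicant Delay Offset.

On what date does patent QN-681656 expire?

Base term: filing date + 20 years → 17 February 2032.
Administrative Delay Adjustment: +313 days → 26 December 2032.
Marketing Approval Extension: 1505 days claimed exceeds the 704-day cap, so +704 days → 30 November 2034.
Applicant Delay Offset: −194 days → 20 May 2034.

2034-05-20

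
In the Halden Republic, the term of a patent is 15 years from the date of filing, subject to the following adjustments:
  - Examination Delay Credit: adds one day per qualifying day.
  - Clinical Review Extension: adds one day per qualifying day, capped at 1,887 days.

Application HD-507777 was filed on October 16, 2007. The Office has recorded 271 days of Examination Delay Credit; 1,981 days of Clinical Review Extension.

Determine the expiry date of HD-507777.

Base term: filing date + 15 years → 16 October 2022.
Examination Delay Credit: +271 days → 14 July 2023.
Clinical Review Extension: 1981 days claimed exceeds the 1887-day cap, so +1887 days → 12 September 2028.

2028-09-12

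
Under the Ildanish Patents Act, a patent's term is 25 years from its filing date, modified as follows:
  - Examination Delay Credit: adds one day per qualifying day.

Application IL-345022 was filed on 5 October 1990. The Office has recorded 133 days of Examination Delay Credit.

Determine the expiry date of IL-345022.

Base term: filing date + 25 years → 5 October 2015.
Examination Delay Credit: +133 days → 15 February 2016.

February 15, 2016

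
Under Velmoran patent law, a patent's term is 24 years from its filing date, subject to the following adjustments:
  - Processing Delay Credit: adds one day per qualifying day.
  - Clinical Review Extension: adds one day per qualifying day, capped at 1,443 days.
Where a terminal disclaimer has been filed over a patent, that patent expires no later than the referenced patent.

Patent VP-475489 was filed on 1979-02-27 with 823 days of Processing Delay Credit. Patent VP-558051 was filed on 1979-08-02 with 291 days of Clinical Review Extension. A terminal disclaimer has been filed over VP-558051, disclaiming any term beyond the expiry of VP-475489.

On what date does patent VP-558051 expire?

2004-05-19

Natural term of VP-558051:
  Base: filing + 24 years → 2 August 2003.
  Clinical Review Extension: 291 days (within the 1443-day cap) → +291 days → 19 May 2004.
Expiry of referenced patent VP-475489:
  Base: filing + 24 years → 27 February 2003.
  Processing Delay Credit: +823 days → 30 May 2005.
Terminal disclaimer: VP-558051 expires on the earlier of 19 May 2004 and 30 May 2005.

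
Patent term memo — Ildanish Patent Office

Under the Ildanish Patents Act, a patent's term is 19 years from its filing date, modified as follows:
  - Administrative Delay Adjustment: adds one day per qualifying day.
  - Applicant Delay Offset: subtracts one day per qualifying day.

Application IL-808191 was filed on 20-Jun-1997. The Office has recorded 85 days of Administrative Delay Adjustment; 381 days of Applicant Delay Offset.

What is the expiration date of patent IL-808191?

Base term: filing date + 19 years → 20 June 2016.
Administrative Delay Adjustment: +85 days → 13 September 2016.
Applicant Delay Offset: −381 days → 29 August 2015.

2015-08-29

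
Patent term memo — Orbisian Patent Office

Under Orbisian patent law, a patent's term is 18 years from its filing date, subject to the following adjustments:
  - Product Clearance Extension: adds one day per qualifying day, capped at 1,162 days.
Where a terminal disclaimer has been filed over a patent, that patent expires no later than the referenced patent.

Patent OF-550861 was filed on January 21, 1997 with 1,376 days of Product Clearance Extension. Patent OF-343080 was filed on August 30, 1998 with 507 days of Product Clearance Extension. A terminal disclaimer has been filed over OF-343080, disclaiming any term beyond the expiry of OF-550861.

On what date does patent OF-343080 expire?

Natural term of OF-343080:
  Base: filing + 18 years → 30 August 2016.
  Product Clearance Extension: 507 days (within the 1162-day cap) → +507 days → 19 January 2018.
Expiry of referenced patent OF-550861:
  Base: filing + 18 years → 21 January 2015.
  Product Clearance Extension: 1376 days claimed exceeds the 1162-day cap, so +1162 days → 28 March 2018.
Terminal disclaimer: OF-343080 expires on the earlier of 19 January 2018 and 28 March 2018.

2018-01-19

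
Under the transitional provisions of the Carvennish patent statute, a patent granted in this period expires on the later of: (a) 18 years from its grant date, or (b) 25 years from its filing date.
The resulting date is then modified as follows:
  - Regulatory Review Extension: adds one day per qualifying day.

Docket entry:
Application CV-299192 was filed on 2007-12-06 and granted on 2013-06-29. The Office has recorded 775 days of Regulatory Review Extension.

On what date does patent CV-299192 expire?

(a) grant + 18 years → 29 June 2031.
(b) filing + 25 years → 6 December 2032.
Later of the two: 6 December 2032.
Regulatory Review Extension: +775 days → 20 January 2035.

January 20, 2035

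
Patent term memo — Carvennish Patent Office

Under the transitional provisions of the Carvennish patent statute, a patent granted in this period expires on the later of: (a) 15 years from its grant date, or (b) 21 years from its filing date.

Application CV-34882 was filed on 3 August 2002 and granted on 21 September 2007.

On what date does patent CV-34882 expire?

August 3, 2023

(a) grant + 15 years → 21 September 2022.
(b) filing + 21 years → 3 August 2023.
Later of the two: 3 August 2023.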